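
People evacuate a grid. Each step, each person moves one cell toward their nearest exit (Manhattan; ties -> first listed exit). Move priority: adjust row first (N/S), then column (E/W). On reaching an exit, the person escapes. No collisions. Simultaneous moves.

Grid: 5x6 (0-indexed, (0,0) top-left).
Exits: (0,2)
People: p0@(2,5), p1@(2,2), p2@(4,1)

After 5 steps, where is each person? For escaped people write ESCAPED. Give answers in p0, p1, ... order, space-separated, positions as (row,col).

Step 1: p0:(2,5)->(1,5) | p1:(2,2)->(1,2) | p2:(4,1)->(3,1)
Step 2: p0:(1,5)->(0,5) | p1:(1,2)->(0,2)->EXIT | p2:(3,1)->(2,1)
Step 3: p0:(0,5)->(0,4) | p1:escaped | p2:(2,1)->(1,1)
Step 4: p0:(0,4)->(0,3) | p1:escaped | p2:(1,1)->(0,1)
Step 5: p0:(0,3)->(0,2)->EXIT | p1:escaped | p2:(0,1)->(0,2)->EXIT

ESCAPED ESCAPED ESCAPED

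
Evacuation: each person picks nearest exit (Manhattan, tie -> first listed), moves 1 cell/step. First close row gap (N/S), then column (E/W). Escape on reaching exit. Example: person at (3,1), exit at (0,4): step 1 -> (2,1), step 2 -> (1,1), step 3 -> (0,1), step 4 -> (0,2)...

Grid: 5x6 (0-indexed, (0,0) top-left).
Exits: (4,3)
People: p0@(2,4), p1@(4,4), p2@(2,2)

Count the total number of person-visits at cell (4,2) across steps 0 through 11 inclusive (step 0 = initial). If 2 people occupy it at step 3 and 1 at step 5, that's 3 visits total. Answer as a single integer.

Answer: 1

Derivation:
Step 0: p0@(2,4) p1@(4,4) p2@(2,2) -> at (4,2): 0 [-], cum=0
Step 1: p0@(3,4) p1@ESC p2@(3,2) -> at (4,2): 0 [-], cum=0
Step 2: p0@(4,4) p1@ESC p2@(4,2) -> at (4,2): 1 [p2], cum=1
Step 3: p0@ESC p1@ESC p2@ESC -> at (4,2): 0 [-], cum=1
Total visits = 1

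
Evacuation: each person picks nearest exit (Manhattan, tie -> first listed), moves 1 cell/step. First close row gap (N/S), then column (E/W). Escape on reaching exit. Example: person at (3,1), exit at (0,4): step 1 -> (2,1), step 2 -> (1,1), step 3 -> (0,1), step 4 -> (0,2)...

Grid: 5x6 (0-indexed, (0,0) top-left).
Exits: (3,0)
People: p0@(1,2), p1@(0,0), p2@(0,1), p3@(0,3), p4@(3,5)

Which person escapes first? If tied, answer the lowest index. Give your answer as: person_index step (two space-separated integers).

Answer: 1 3

Derivation:
Step 1: p0:(1,2)->(2,2) | p1:(0,0)->(1,0) | p2:(0,1)->(1,1) | p3:(0,3)->(1,3) | p4:(3,5)->(3,4)
Step 2: p0:(2,2)->(3,2) | p1:(1,0)->(2,0) | p2:(1,1)->(2,1) | p3:(1,3)->(2,3) | p4:(3,4)->(3,3)
Step 3: p0:(3,2)->(3,1) | p1:(2,0)->(3,0)->EXIT | p2:(2,1)->(3,1) | p3:(2,3)->(3,3) | p4:(3,3)->(3,2)
Step 4: p0:(3,1)->(3,0)->EXIT | p1:escaped | p2:(3,1)->(3,0)->EXIT | p3:(3,3)->(3,2) | p4:(3,2)->(3,1)
Step 5: p0:escaped | p1:escaped | p2:escaped | p3:(3,2)->(3,1) | p4:(3,1)->(3,0)->EXIT
Step 6: p0:escaped | p1:escaped | p2:escaped | p3:(3,1)->(3,0)->EXIT | p4:escaped
Exit steps: [4, 3, 4, 6, 5]
First to escape: p1 at step 3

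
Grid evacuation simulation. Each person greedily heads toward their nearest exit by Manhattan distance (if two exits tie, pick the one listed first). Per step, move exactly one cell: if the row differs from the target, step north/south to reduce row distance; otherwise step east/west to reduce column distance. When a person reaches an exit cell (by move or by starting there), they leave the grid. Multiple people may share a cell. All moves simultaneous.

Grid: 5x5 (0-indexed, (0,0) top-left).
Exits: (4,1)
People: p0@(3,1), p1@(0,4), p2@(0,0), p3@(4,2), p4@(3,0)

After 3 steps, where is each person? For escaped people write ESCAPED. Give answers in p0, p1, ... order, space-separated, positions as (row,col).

Step 1: p0:(3,1)->(4,1)->EXIT | p1:(0,4)->(1,4) | p2:(0,0)->(1,0) | p3:(4,2)->(4,1)->EXIT | p4:(3,0)->(4,0)
Step 2: p0:escaped | p1:(1,4)->(2,4) | p2:(1,0)->(2,0) | p3:escaped | p4:(4,0)->(4,1)->EXIT
Step 3: p0:escaped | p1:(2,4)->(3,4) | p2:(2,0)->(3,0) | p3:escaped | p4:escaped

ESCAPED (3,4) (3,0) ESCAPED ESCAPED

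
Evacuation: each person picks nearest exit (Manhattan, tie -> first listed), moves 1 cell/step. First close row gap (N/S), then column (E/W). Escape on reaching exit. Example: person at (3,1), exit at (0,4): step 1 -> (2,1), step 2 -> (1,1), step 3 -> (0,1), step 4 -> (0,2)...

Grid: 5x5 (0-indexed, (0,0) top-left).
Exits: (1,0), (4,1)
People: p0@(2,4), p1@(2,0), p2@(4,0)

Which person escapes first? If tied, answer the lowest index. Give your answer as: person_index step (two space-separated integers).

Answer: 1 1

Derivation:
Step 1: p0:(2,4)->(1,4) | p1:(2,0)->(1,0)->EXIT | p2:(4,0)->(4,1)->EXIT
Step 2: p0:(1,4)->(1,3) | p1:escaped | p2:escaped
Step 3: p0:(1,3)->(1,2) | p1:escaped | p2:escaped
Step 4: p0:(1,2)->(1,1) | p1:escaped | p2:escaped
Step 5: p0:(1,1)->(1,0)->EXIT | p1:escaped | p2:escaped
Exit steps: [5, 1, 1]
First to escape: p1 at step 1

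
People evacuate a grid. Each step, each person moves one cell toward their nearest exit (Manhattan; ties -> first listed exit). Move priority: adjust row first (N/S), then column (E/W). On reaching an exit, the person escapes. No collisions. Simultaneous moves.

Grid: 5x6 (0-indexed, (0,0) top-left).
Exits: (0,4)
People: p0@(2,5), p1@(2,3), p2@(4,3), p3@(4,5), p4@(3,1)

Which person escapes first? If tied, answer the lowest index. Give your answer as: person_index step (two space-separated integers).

Step 1: p0:(2,5)->(1,5) | p1:(2,3)->(1,3) | p2:(4,3)->(3,3) | p3:(4,5)->(3,5) | p4:(3,1)->(2,1)
Step 2: p0:(1,5)->(0,5) | p1:(1,3)->(0,3) | p2:(3,3)->(2,3) | p3:(3,5)->(2,5) | p4:(2,1)->(1,1)
Step 3: p0:(0,5)->(0,4)->EXIT | p1:(0,3)->(0,4)->EXIT | p2:(2,3)->(1,3) | p3:(2,5)->(1,5) | p4:(1,1)->(0,1)
Step 4: p0:escaped | p1:escaped | p2:(1,3)->(0,3) | p3:(1,5)->(0,5) | p4:(0,1)->(0,2)
Step 5: p0:escaped | p1:escaped | p2:(0,3)->(0,4)->EXIT | p3:(0,5)->(0,4)->EXIT | p4:(0,2)->(0,3)
Step 6: p0:escaped | p1:escaped | p2:escaped | p3:escaped | p4:(0,3)->(0,4)->EXIT
Exit steps: [3, 3, 5, 5, 6]
First to escape: p0 at step 3

Answer: 0 3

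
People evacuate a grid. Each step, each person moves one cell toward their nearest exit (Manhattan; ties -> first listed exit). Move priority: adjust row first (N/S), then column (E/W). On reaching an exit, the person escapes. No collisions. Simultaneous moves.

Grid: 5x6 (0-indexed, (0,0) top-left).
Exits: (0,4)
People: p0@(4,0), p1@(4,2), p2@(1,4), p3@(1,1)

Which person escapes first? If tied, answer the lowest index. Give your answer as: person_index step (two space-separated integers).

Answer: 2 1

Derivation:
Step 1: p0:(4,0)->(3,0) | p1:(4,2)->(3,2) | p2:(1,4)->(0,4)->EXIT | p3:(1,1)->(0,1)
Step 2: p0:(3,0)->(2,0) | p1:(3,2)->(2,2) | p2:escaped | p3:(0,1)->(0,2)
Step 3: p0:(2,0)->(1,0) | p1:(2,2)->(1,2) | p2:escaped | p3:(0,2)->(0,3)
Step 4: p0:(1,0)->(0,0) | p1:(1,2)->(0,2) | p2:escaped | p3:(0,3)->(0,4)->EXIT
Step 5: p0:(0,0)->(0,1) | p1:(0,2)->(0,3) | p2:escaped | p3:escaped
Step 6: p0:(0,1)->(0,2) | p1:(0,3)->(0,4)->EXIT | p2:escaped | p3:escaped
Step 7: p0:(0,2)->(0,3) | p1:escaped | p2:escaped | p3:escaped
Step 8: p0:(0,3)->(0,4)->EXIT | p1:escaped | p2:escaped | p3:escaped
Exit steps: [8, 6, 1, 4]
First to escape: p2 at step 1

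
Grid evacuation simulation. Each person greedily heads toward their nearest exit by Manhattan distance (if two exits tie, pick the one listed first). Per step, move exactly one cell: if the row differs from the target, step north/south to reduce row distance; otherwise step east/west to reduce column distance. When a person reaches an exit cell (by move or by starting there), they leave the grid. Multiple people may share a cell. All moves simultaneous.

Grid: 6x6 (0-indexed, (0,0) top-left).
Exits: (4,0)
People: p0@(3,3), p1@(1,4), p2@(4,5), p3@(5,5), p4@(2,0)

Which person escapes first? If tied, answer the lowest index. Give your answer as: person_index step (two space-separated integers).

Answer: 4 2

Derivation:
Step 1: p0:(3,3)->(4,3) | p1:(1,4)->(2,4) | p2:(4,5)->(4,4) | p3:(5,5)->(4,5) | p4:(2,0)->(3,0)
Step 2: p0:(4,3)->(4,2) | p1:(2,4)->(3,4) | p2:(4,4)->(4,3) | p3:(4,5)->(4,4) | p4:(3,0)->(4,0)->EXIT
Step 3: p0:(4,2)->(4,1) | p1:(3,4)->(4,4) | p2:(4,3)->(4,2) | p3:(4,4)->(4,3) | p4:escaped
Step 4: p0:(4,1)->(4,0)->EXIT | p1:(4,4)->(4,3) | p2:(4,2)->(4,1) | p3:(4,3)->(4,2) | p4:escaped
Step 5: p0:escaped | p1:(4,3)->(4,2) | p2:(4,1)->(4,0)->EXIT | p3:(4,2)->(4,1) | p4:escaped
Step 6: p0:escaped | p1:(4,2)->(4,1) | p2:escaped | p3:(4,1)->(4,0)->EXIT | p4:escaped
Step 7: p0:escaped | p1:(4,1)->(4,0)->EXIT | p2:escaped | p3:escaped | p4:escaped
Exit steps: [4, 7, 5, 6, 2]
First to escape: p4 at step 2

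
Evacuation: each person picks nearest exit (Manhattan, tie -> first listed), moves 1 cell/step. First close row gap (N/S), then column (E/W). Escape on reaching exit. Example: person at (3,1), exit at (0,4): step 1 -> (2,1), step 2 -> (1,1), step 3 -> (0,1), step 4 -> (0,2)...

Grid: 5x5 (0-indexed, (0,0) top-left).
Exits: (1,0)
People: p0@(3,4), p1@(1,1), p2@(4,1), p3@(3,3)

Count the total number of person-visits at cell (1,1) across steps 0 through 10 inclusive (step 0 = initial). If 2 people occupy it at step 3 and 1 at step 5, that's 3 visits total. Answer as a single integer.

Step 0: p0@(3,4) p1@(1,1) p2@(4,1) p3@(3,3) -> at (1,1): 1 [p1], cum=1
Step 1: p0@(2,4) p1@ESC p2@(3,1) p3@(2,3) -> at (1,1): 0 [-], cum=1
Step 2: p0@(1,4) p1@ESC p2@(2,1) p3@(1,3) -> at (1,1): 0 [-], cum=1
Step 3: p0@(1,3) p1@ESC p2@(1,1) p3@(1,2) -> at (1,1): 1 [p2], cum=2
Step 4: p0@(1,2) p1@ESC p2@ESC p3@(1,1) -> at (1,1): 1 [p3], cum=3
Step 5: p0@(1,1) p1@ESC p2@ESC p3@ESC -> at (1,1): 1 [p0], cum=4
Step 6: p0@ESC p1@ESC p2@ESC p3@ESC -> at (1,1): 0 [-], cum=4
Total visits = 4

Answer: 4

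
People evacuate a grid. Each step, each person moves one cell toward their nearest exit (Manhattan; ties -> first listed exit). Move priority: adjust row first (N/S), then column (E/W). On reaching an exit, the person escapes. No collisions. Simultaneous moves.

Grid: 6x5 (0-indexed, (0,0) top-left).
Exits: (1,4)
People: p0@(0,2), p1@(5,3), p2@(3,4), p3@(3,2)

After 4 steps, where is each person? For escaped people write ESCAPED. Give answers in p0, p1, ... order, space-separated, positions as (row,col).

Step 1: p0:(0,2)->(1,2) | p1:(5,3)->(4,3) | p2:(3,4)->(2,4) | p3:(3,2)->(2,2)
Step 2: p0:(1,2)->(1,3) | p1:(4,3)->(3,3) | p2:(2,4)->(1,4)->EXIT | p3:(2,2)->(1,2)
Step 3: p0:(1,3)->(1,4)->EXIT | p1:(3,3)->(2,3) | p2:escaped | p3:(1,2)->(1,3)
Step 4: p0:escaped | p1:(2,3)->(1,3) | p2:escaped | p3:(1,3)->(1,4)->EXIT

ESCAPED (1,3) ESCAPED ESCAPED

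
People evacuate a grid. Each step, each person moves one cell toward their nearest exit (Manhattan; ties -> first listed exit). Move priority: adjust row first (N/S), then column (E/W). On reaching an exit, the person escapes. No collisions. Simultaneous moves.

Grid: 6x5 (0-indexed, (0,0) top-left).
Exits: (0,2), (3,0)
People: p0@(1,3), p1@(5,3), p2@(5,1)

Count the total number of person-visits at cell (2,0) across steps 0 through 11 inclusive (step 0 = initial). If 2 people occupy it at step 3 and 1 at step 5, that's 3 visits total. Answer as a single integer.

Answer: 0

Derivation:
Step 0: p0@(1,3) p1@(5,3) p2@(5,1) -> at (2,0): 0 [-], cum=0
Step 1: p0@(0,3) p1@(4,3) p2@(4,1) -> at (2,0): 0 [-], cum=0
Step 2: p0@ESC p1@(3,3) p2@(3,1) -> at (2,0): 0 [-], cum=0
Step 3: p0@ESC p1@(3,2) p2@ESC -> at (2,0): 0 [-], cum=0
Step 4: p0@ESC p1@(3,1) p2@ESC -> at (2,0): 0 [-], cum=0
Step 5: p0@ESC p1@ESC p2@ESC -> at (2,0): 0 [-], cum=0
Total visits = 0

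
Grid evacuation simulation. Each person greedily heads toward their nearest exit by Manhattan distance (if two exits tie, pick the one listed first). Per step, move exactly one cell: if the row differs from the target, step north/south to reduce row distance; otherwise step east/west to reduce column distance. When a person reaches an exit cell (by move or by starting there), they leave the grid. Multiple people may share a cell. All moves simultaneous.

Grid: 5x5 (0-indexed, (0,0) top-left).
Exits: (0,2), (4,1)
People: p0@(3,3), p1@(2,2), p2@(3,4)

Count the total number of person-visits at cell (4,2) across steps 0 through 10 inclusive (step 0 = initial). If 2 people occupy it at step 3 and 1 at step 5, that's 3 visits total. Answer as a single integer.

Answer: 2

Derivation:
Step 0: p0@(3,3) p1@(2,2) p2@(3,4) -> at (4,2): 0 [-], cum=0
Step 1: p0@(4,3) p1@(1,2) p2@(4,4) -> at (4,2): 0 [-], cum=0
Step 2: p0@(4,2) p1@ESC p2@(4,3) -> at (4,2): 1 [p0], cum=1
Step 3: p0@ESC p1@ESC p2@(4,2) -> at (4,2): 1 [p2], cum=2
Step 4: p0@ESC p1@ESC p2@ESC -> at (4,2): 0 [-], cum=2
Total visits = 2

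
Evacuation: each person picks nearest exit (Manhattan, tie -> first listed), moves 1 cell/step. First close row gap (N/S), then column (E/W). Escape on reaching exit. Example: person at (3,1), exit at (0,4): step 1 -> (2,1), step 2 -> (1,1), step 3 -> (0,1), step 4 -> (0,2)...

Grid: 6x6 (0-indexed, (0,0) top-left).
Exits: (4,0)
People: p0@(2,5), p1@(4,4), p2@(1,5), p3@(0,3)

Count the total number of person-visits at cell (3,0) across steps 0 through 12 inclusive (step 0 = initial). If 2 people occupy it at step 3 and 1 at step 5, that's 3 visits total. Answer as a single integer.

Step 0: p0@(2,5) p1@(4,4) p2@(1,5) p3@(0,3) -> at (3,0): 0 [-], cum=0
Step 1: p0@(3,5) p1@(4,3) p2@(2,5) p3@(1,3) -> at (3,0): 0 [-], cum=0
Step 2: p0@(4,5) p1@(4,2) p2@(3,5) p3@(2,3) -> at (3,0): 0 [-], cum=0
Step 3: p0@(4,4) p1@(4,1) p2@(4,5) p3@(3,3) -> at (3,0): 0 [-], cum=0
Step 4: p0@(4,3) p1@ESC p2@(4,4) p3@(4,3) -> at (3,0): 0 [-], cum=0
Step 5: p0@(4,2) p1@ESC p2@(4,3) p3@(4,2) -> at (3,0): 0 [-], cum=0
Step 6: p0@(4,1) p1@ESC p2@(4,2) p3@(4,1) -> at (3,0): 0 [-], cum=0
Step 7: p0@ESC p1@ESC p2@(4,1) p3@ESC -> at (3,0): 0 [-], cum=0
Step 8: p0@ESC p1@ESC p2@ESC p3@ESC -> at (3,0): 0 [-], cum=0
Total visits = 0

Answer: 0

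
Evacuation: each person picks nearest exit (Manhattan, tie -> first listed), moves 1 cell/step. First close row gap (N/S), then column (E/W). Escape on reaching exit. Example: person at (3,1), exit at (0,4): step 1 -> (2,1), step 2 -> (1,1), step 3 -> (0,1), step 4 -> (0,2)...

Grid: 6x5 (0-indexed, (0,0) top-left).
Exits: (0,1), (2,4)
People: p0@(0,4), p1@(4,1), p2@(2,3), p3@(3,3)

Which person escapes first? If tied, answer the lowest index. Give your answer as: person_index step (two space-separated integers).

Step 1: p0:(0,4)->(1,4) | p1:(4,1)->(3,1) | p2:(2,3)->(2,4)->EXIT | p3:(3,3)->(2,3)
Step 2: p0:(1,4)->(2,4)->EXIT | p1:(3,1)->(2,1) | p2:escaped | p3:(2,3)->(2,4)->EXIT
Step 3: p0:escaped | p1:(2,1)->(1,1) | p2:escaped | p3:escaped
Step 4: p0:escaped | p1:(1,1)->(0,1)->EXIT | p2:escaped | p3:escaped
Exit steps: [2, 4, 1, 2]
First to escape: p2 at step 1

Answer: 2 1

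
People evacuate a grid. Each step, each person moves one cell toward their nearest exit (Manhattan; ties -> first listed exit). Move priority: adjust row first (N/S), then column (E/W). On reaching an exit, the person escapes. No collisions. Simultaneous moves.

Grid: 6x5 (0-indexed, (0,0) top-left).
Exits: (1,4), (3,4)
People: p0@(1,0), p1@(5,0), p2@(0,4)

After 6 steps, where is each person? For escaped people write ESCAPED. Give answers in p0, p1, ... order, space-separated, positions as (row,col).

Step 1: p0:(1,0)->(1,1) | p1:(5,0)->(4,0) | p2:(0,4)->(1,4)->EXIT
Step 2: p0:(1,1)->(1,2) | p1:(4,0)->(3,0) | p2:escaped
Step 3: p0:(1,2)->(1,3) | p1:(3,0)->(3,1) | p2:escaped
Step 4: p0:(1,3)->(1,4)->EXIT | p1:(3,1)->(3,2) | p2:escaped
Step 5: p0:escaped | p1:(3,2)->(3,3) | p2:escaped
Step 6: p0:escaped | p1:(3,3)->(3,4)->EXIT | p2:escaped

ESCAPED ESCAPED ESCAPED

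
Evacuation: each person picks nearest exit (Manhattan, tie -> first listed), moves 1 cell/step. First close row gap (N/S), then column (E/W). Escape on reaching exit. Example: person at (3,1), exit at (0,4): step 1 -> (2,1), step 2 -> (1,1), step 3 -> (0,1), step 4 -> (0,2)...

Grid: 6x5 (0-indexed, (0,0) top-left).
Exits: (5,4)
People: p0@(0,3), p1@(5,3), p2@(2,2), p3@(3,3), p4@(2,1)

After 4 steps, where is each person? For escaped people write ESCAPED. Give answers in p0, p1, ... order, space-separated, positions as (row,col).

Step 1: p0:(0,3)->(1,3) | p1:(5,3)->(5,4)->EXIT | p2:(2,2)->(3,2) | p3:(3,3)->(4,3) | p4:(2,1)->(3,1)
Step 2: p0:(1,3)->(2,3) | p1:escaped | p2:(3,2)->(4,2) | p3:(4,3)->(5,3) | p4:(3,1)->(4,1)
Step 3: p0:(2,3)->(3,3) | p1:escaped | p2:(4,2)->(5,2) | p3:(5,3)->(5,4)->EXIT | p4:(4,1)->(5,1)
Step 4: p0:(3,3)->(4,3) | p1:escaped | p2:(5,2)->(5,3) | p3:escaped | p4:(5,1)->(5,2)

(4,3) ESCAPED (5,3) ESCAPED (5,2)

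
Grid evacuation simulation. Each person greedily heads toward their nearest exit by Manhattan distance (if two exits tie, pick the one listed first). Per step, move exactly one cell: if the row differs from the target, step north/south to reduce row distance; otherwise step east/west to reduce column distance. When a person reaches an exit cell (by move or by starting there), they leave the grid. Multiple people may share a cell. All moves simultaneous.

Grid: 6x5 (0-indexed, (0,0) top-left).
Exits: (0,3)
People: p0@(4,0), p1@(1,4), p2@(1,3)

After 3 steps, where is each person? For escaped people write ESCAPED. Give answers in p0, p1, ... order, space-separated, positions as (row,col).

Step 1: p0:(4,0)->(3,0) | p1:(1,4)->(0,4) | p2:(1,3)->(0,3)->EXIT
Step 2: p0:(3,0)->(2,0) | p1:(0,4)->(0,3)->EXIT | p2:escaped
Step 3: p0:(2,0)->(1,0) | p1:escaped | p2:escaped

(1,0) ESCAPED ESCAPED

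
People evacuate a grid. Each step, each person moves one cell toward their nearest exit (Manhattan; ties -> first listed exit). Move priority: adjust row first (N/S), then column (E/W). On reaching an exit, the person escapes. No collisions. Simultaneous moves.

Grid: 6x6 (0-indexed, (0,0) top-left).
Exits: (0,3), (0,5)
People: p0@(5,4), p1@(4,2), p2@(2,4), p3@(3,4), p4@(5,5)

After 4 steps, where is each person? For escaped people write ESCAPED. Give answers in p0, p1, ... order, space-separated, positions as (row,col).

Step 1: p0:(5,4)->(4,4) | p1:(4,2)->(3,2) | p2:(2,4)->(1,4) | p3:(3,4)->(2,4) | p4:(5,5)->(4,5)
Step 2: p0:(4,4)->(3,4) | p1:(3,2)->(2,2) | p2:(1,4)->(0,4) | p3:(2,4)->(1,4) | p4:(4,5)->(3,5)
Step 3: p0:(3,4)->(2,4) | p1:(2,2)->(1,2) | p2:(0,4)->(0,3)->EXIT | p3:(1,4)->(0,4) | p4:(3,5)->(2,5)
Step 4: p0:(2,4)->(1,4) | p1:(1,2)->(0,2) | p2:escaped | p3:(0,4)->(0,3)->EXIT | p4:(2,5)->(1,5)

(1,4) (0,2) ESCAPED ESCAPED (1,5)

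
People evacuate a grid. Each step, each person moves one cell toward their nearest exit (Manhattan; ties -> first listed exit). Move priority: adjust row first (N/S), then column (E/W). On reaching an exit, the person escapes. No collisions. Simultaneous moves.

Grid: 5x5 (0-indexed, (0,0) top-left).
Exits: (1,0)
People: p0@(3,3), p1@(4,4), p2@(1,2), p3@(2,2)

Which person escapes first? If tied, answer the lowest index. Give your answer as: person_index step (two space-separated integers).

Answer: 2 2

Derivation:
Step 1: p0:(3,3)->(2,3) | p1:(4,4)->(3,4) | p2:(1,2)->(1,1) | p3:(2,2)->(1,2)
Step 2: p0:(2,3)->(1,3) | p1:(3,4)->(2,4) | p2:(1,1)->(1,0)->EXIT | p3:(1,2)->(1,1)
Step 3: p0:(1,3)->(1,2) | p1:(2,4)->(1,4) | p2:escaped | p3:(1,1)->(1,0)->EXIT
Step 4: p0:(1,2)->(1,1) | p1:(1,4)->(1,3) | p2:escaped | p3:escaped
Step 5: p0:(1,1)->(1,0)->EXIT | p1:(1,3)->(1,2) | p2:escaped | p3:escaped
Step 6: p0:escaped | p1:(1,2)->(1,1) | p2:escaped | p3:escaped
Step 7: p0:escaped | p1:(1,1)->(1,0)->EXIT | p2:escaped | p3:escaped
Exit steps: [5, 7, 2, 3]
First to escape: p2 at step 2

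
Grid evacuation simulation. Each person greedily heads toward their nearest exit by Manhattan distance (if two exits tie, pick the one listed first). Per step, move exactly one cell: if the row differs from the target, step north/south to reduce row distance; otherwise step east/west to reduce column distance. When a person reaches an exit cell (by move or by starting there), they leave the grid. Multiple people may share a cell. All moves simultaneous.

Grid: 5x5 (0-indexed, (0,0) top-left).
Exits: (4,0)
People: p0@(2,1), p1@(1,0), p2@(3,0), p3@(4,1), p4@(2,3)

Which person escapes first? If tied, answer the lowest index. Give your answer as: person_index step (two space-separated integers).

Step 1: p0:(2,1)->(3,1) | p1:(1,0)->(2,0) | p2:(3,0)->(4,0)->EXIT | p3:(4,1)->(4,0)->EXIT | p4:(2,3)->(3,3)
Step 2: p0:(3,1)->(4,1) | p1:(2,0)->(3,0) | p2:escaped | p3:escaped | p4:(3,3)->(4,3)
Step 3: p0:(4,1)->(4,0)->EXIT | p1:(3,0)->(4,0)->EXIT | p2:escaped | p3:escaped | p4:(4,3)->(4,2)
Step 4: p0:escaped | p1:escaped | p2:escaped | p3:escaped | p4:(4,2)->(4,1)
Step 5: p0:escaped | p1:escaped | p2:escaped | p3:escaped | p4:(4,1)->(4,0)->EXIT
Exit steps: [3, 3, 1, 1, 5]
First to escape: p2 at step 1

Answer: 2 1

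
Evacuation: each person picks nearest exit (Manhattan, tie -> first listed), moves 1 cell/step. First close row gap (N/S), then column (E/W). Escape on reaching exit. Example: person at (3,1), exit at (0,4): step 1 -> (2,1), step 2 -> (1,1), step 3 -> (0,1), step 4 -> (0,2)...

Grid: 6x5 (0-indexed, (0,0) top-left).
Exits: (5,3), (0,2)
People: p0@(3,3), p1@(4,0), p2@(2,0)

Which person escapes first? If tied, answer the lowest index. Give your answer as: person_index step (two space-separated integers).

Step 1: p0:(3,3)->(4,3) | p1:(4,0)->(5,0) | p2:(2,0)->(1,0)
Step 2: p0:(4,3)->(5,3)->EXIT | p1:(5,0)->(5,1) | p2:(1,0)->(0,0)
Step 3: p0:escaped | p1:(5,1)->(5,2) | p2:(0,0)->(0,1)
Step 4: p0:escaped | p1:(5,2)->(5,3)->EXIT | p2:(0,1)->(0,2)->EXIT
Exit steps: [2, 4, 4]
First to escape: p0 at step 2

Answer: 0 2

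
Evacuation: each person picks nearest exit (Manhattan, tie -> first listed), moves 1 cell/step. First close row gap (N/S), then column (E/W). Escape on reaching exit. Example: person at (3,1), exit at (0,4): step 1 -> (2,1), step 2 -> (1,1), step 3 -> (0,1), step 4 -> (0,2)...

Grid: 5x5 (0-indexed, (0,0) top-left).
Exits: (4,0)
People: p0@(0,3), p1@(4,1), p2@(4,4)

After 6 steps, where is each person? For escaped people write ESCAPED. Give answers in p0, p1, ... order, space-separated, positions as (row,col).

Step 1: p0:(0,3)->(1,3) | p1:(4,1)->(4,0)->EXIT | p2:(4,4)->(4,3)
Step 2: p0:(1,3)->(2,3) | p1:escaped | p2:(4,3)->(4,2)
Step 3: p0:(2,3)->(3,3) | p1:escaped | p2:(4,2)->(4,1)
Step 4: p0:(3,3)->(4,3) | p1:escaped | p2:(4,1)->(4,0)->EXIT
Step 5: p0:(4,3)->(4,2) | p1:escaped | p2:escaped
Step 6: p0:(4,2)->(4,1) | p1:escaped | p2:escaped

(4,1) ESCAPED ESCAPED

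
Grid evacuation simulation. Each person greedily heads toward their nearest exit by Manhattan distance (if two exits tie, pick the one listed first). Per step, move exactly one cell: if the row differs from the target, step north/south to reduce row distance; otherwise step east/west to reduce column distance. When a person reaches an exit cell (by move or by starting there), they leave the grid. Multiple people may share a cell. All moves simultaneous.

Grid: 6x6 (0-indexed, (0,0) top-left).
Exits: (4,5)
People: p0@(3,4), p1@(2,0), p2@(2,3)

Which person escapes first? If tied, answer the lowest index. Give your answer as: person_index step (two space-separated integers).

Step 1: p0:(3,4)->(4,4) | p1:(2,0)->(3,0) | p2:(2,3)->(3,3)
Step 2: p0:(4,4)->(4,5)->EXIT | p1:(3,0)->(4,0) | p2:(3,3)->(4,3)
Step 3: p0:escaped | p1:(4,0)->(4,1) | p2:(4,3)->(4,4)
Step 4: p0:escaped | p1:(4,1)->(4,2) | p2:(4,4)->(4,5)->EXIT
Step 5: p0:escaped | p1:(4,2)->(4,3) | p2:escaped
Step 6: p0:escaped | p1:(4,3)->(4,4) | p2:escaped
Step 7: p0:escaped | p1:(4,4)->(4,5)->EXIT | p2:escaped
Exit steps: [2, 7, 4]
First to escape: p0 at step 2

Answer: 0 2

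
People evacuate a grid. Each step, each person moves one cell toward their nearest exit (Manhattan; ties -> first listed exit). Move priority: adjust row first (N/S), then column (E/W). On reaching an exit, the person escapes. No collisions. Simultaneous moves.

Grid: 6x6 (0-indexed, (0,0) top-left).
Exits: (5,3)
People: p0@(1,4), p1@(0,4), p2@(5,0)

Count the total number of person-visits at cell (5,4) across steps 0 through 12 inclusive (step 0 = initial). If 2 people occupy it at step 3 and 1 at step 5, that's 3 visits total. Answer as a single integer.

Step 0: p0@(1,4) p1@(0,4) p2@(5,0) -> at (5,4): 0 [-], cum=0
Step 1: p0@(2,4) p1@(1,4) p2@(5,1) -> at (5,4): 0 [-], cum=0
Step 2: p0@(3,4) p1@(2,4) p2@(5,2) -> at (5,4): 0 [-], cum=0
Step 3: p0@(4,4) p1@(3,4) p2@ESC -> at (5,4): 0 [-], cum=0
Step 4: p0@(5,4) p1@(4,4) p2@ESC -> at (5,4): 1 [p0], cum=1
Step 5: p0@ESC p1@(5,4) p2@ESC -> at (5,4): 1 [p1], cum=2
Step 6: p0@ESC p1@ESC p2@ESC -> at (5,4): 0 [-], cum=2
Total visits = 2

Answer: 2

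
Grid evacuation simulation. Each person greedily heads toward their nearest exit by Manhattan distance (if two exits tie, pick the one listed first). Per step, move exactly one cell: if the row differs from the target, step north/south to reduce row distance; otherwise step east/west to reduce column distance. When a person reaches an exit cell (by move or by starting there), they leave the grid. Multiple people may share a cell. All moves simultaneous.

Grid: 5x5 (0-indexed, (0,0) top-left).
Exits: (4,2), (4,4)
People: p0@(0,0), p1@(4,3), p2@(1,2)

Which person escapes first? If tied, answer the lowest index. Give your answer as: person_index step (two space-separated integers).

Step 1: p0:(0,0)->(1,0) | p1:(4,3)->(4,2)->EXIT | p2:(1,2)->(2,2)
Step 2: p0:(1,0)->(2,0) | p1:escaped | p2:(2,2)->(3,2)
Step 3: p0:(2,0)->(3,0) | p1:escaped | p2:(3,2)->(4,2)->EXIT
Step 4: p0:(3,0)->(4,0) | p1:escaped | p2:escaped
Step 5: p0:(4,0)->(4,1) | p1:escaped | p2:escaped
Step 6: p0:(4,1)->(4,2)->EXIT | p1:escaped | p2:escaped
Exit steps: [6, 1, 3]
First to escape: p1 at step 1

Answer: 1 1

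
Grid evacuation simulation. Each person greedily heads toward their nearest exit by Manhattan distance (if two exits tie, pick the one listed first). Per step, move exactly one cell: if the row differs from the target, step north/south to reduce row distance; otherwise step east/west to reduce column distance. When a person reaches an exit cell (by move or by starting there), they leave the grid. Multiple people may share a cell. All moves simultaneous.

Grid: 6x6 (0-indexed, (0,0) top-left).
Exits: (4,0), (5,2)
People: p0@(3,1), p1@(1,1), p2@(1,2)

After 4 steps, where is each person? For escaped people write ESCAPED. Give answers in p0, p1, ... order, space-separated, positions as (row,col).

Step 1: p0:(3,1)->(4,1) | p1:(1,1)->(2,1) | p2:(1,2)->(2,2)
Step 2: p0:(4,1)->(4,0)->EXIT | p1:(2,1)->(3,1) | p2:(2,2)->(3,2)
Step 3: p0:escaped | p1:(3,1)->(4,1) | p2:(3,2)->(4,2)
Step 4: p0:escaped | p1:(4,1)->(4,0)->EXIT | p2:(4,2)->(5,2)->EXIT

ESCAPED ESCAPED ESCAPED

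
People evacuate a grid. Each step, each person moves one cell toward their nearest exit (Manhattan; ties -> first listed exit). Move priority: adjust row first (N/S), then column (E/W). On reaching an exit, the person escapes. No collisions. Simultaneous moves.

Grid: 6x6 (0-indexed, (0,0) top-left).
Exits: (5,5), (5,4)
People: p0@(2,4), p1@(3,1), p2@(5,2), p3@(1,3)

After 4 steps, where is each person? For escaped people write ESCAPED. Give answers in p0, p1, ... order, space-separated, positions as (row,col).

Step 1: p0:(2,4)->(3,4) | p1:(3,1)->(4,1) | p2:(5,2)->(5,3) | p3:(1,3)->(2,3)
Step 2: p0:(3,4)->(4,4) | p1:(4,1)->(5,1) | p2:(5,3)->(5,4)->EXIT | p3:(2,3)->(3,3)
Step 3: p0:(4,4)->(5,4)->EXIT | p1:(5,1)->(5,2) | p2:escaped | p3:(3,3)->(4,3)
Step 4: p0:escaped | p1:(5,2)->(5,3) | p2:escaped | p3:(4,3)->(5,3)

ESCAPED (5,3) ESCAPED (5,3)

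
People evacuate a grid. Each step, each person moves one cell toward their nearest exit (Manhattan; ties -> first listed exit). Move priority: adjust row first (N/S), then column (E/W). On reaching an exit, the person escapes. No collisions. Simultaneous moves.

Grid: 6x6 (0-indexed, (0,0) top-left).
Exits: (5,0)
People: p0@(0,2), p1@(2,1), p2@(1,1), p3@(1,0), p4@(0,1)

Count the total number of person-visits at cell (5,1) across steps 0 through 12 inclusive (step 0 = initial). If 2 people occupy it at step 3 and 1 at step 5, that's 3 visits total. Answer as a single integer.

Answer: 4

Derivation:
Step 0: p0@(0,2) p1@(2,1) p2@(1,1) p3@(1,0) p4@(0,1) -> at (5,1): 0 [-], cum=0
Step 1: p0@(1,2) p1@(3,1) p2@(2,1) p3@(2,0) p4@(1,1) -> at (5,1): 0 [-], cum=0
Step 2: p0@(2,2) p1@(4,1) p2@(3,1) p3@(3,0) p4@(2,1) -> at (5,1): 0 [-], cum=0
Step 3: p0@(3,2) p1@(5,1) p2@(4,1) p3@(4,0) p4@(3,1) -> at (5,1): 1 [p1], cum=1
Step 4: p0@(4,2) p1@ESC p2@(5,1) p3@ESC p4@(4,1) -> at (5,1): 1 [p2], cum=2
Step 5: p0@(5,2) p1@ESC p2@ESC p3@ESC p4@(5,1) -> at (5,1): 1 [p4], cum=3
Step 6: p0@(5,1) p1@ESC p2@ESC p3@ESC p4@ESC -> at (5,1): 1 [p0], cum=4
Step 7: p0@ESC p1@ESC p2@ESC p3@ESC p4@ESC -> at (5,1): 0 [-], cum=4
Total visits = 4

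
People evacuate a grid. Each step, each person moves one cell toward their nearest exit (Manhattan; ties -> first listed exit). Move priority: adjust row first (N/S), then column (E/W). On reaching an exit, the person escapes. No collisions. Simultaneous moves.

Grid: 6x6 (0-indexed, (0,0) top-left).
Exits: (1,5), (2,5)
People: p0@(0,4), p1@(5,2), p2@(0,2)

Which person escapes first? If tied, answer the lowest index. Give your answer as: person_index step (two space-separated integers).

Step 1: p0:(0,4)->(1,4) | p1:(5,2)->(4,2) | p2:(0,2)->(1,2)
Step 2: p0:(1,4)->(1,5)->EXIT | p1:(4,2)->(3,2) | p2:(1,2)->(1,3)
Step 3: p0:escaped | p1:(3,2)->(2,2) | p2:(1,3)->(1,4)
Step 4: p0:escaped | p1:(2,2)->(2,3) | p2:(1,4)->(1,5)->EXIT
Step 5: p0:escaped | p1:(2,3)->(2,4) | p2:escaped
Step 6: p0:escaped | p1:(2,4)->(2,5)->EXIT | p2:escaped
Exit steps: [2, 6, 4]
First to escape: p0 at step 2

Answer: 0 2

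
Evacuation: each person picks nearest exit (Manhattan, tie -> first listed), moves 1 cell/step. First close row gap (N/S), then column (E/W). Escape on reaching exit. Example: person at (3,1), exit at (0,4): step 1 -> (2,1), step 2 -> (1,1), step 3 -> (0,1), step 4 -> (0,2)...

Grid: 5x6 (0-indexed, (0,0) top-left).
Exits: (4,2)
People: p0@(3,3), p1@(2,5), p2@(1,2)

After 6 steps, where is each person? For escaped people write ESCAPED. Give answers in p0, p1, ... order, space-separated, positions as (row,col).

Step 1: p0:(3,3)->(4,3) | p1:(2,5)->(3,5) | p2:(1,2)->(2,2)
Step 2: p0:(4,3)->(4,2)->EXIT | p1:(3,5)->(4,5) | p2:(2,2)->(3,2)
Step 3: p0:escaped | p1:(4,5)->(4,4) | p2:(3,2)->(4,2)->EXIT
Step 4: p0:escaped | p1:(4,4)->(4,3) | p2:escaped
Step 5: p0:escaped | p1:(4,3)->(4,2)->EXIT | p2:escaped

ESCAPED ESCAPED ESCAPED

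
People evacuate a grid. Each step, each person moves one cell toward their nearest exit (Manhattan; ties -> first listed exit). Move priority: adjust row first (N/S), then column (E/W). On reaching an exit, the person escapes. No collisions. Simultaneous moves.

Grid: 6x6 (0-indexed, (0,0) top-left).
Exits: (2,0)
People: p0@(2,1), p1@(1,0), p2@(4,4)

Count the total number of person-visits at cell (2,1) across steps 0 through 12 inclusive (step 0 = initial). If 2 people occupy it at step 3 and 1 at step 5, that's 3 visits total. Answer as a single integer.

Answer: 2

Derivation:
Step 0: p0@(2,1) p1@(1,0) p2@(4,4) -> at (2,1): 1 [p0], cum=1
Step 1: p0@ESC p1@ESC p2@(3,4) -> at (2,1): 0 [-], cum=1
Step 2: p0@ESC p1@ESC p2@(2,4) -> at (2,1): 0 [-], cum=1
Step 3: p0@ESC p1@ESC p2@(2,3) -> at (2,1): 0 [-], cum=1
Step 4: p0@ESC p1@ESC p2@(2,2) -> at (2,1): 0 [-], cum=1
Step 5: p0@ESC p1@ESC p2@(2,1) -> at (2,1): 1 [p2], cum=2
Step 6: p0@ESC p1@ESC p2@ESC -> at (2,1): 0 [-], cum=2
Total visits = 2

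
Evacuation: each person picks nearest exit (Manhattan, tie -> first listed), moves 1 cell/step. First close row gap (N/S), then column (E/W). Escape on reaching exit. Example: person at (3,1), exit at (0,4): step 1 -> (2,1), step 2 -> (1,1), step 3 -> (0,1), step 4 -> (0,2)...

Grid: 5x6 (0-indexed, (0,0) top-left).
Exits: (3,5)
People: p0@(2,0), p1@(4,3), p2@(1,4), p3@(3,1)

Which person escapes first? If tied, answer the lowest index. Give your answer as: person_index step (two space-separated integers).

Answer: 1 3

Derivation:
Step 1: p0:(2,0)->(3,0) | p1:(4,3)->(3,3) | p2:(1,4)->(2,4) | p3:(3,1)->(3,2)
Step 2: p0:(3,0)->(3,1) | p1:(3,3)->(3,4) | p2:(2,4)->(3,4) | p3:(3,2)->(3,3)
Step 3: p0:(3,1)->(3,2) | p1:(3,4)->(3,5)->EXIT | p2:(3,4)->(3,5)->EXIT | p3:(3,3)->(3,4)
Step 4: p0:(3,2)->(3,3) | p1:escaped | p2:escaped | p3:(3,4)->(3,5)->EXIT
Step 5: p0:(3,3)->(3,4) | p1:escaped | p2:escaped | p3:escaped
Step 6: p0:(3,4)->(3,5)->EXIT | p1:escaped | p2:escaped | p3:escaped
Exit steps: [6, 3, 3, 4]
First to escape: p1 at step 3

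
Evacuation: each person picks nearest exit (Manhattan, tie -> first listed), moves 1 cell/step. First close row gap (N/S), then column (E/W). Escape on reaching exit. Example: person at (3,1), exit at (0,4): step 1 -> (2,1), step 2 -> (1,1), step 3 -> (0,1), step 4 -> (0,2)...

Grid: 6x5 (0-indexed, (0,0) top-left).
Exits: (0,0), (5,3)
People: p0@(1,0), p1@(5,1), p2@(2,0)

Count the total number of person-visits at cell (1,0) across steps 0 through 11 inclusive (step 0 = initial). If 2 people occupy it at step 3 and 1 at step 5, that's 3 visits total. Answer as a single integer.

Step 0: p0@(1,0) p1@(5,1) p2@(2,0) -> at (1,0): 1 [p0], cum=1
Step 1: p0@ESC p1@(5,2) p2@(1,0) -> at (1,0): 1 [p2], cum=2
Step 2: p0@ESC p1@ESC p2@ESC -> at (1,0): 0 [-], cum=2
Total visits = 2

Answer: 2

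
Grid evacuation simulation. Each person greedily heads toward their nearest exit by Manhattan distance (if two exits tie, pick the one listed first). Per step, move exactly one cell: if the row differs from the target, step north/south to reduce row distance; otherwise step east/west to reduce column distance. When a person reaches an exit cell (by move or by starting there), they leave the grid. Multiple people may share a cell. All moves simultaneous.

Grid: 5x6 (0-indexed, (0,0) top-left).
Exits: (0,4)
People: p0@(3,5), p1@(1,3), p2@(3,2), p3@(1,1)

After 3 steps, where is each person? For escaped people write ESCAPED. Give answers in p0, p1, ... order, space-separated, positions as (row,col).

Step 1: p0:(3,5)->(2,5) | p1:(1,3)->(0,3) | p2:(3,2)->(2,2) | p3:(1,1)->(0,1)
Step 2: p0:(2,5)->(1,5) | p1:(0,3)->(0,4)->EXIT | p2:(2,2)->(1,2) | p3:(0,1)->(0,2)
Step 3: p0:(1,5)->(0,5) | p1:escaped | p2:(1,2)->(0,2) | p3:(0,2)->(0,3)

(0,5) ESCAPED (0,2) (0,3)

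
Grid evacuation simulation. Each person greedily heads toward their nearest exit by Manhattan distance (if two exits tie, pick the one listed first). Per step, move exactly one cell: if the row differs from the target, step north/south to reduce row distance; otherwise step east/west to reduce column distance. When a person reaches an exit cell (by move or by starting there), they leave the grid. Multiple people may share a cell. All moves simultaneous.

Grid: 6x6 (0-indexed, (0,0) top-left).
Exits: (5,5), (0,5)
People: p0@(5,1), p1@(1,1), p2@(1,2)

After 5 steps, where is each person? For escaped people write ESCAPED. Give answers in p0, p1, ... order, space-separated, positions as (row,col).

Step 1: p0:(5,1)->(5,2) | p1:(1,1)->(0,1) | p2:(1,2)->(0,2)
Step 2: p0:(5,2)->(5,3) | p1:(0,1)->(0,2) | p2:(0,2)->(0,3)
Step 3: p0:(5,3)->(5,4) | p1:(0,2)->(0,3) | p2:(0,3)->(0,4)
Step 4: p0:(5,4)->(5,5)->EXIT | p1:(0,3)->(0,4) | p2:(0,4)->(0,5)->EXIT
Step 5: p0:escaped | p1:(0,4)->(0,5)->EXIT | p2:escaped

ESCAPED ESCAPED ESCAPED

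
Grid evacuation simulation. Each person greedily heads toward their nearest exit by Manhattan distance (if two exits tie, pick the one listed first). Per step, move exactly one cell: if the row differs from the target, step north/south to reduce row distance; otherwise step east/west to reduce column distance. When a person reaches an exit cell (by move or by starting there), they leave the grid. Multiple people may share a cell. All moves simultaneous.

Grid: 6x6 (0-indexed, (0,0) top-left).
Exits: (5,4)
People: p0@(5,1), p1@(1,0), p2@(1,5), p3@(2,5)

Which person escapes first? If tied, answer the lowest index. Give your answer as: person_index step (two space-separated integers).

Step 1: p0:(5,1)->(5,2) | p1:(1,0)->(2,0) | p2:(1,5)->(2,5) | p3:(2,5)->(3,5)
Step 2: p0:(5,2)->(5,3) | p1:(2,0)->(3,0) | p2:(2,5)->(3,5) | p3:(3,5)->(4,5)
Step 3: p0:(5,3)->(5,4)->EXIT | p1:(3,0)->(4,0) | p2:(3,5)->(4,5) | p3:(4,5)->(5,5)
Step 4: p0:escaped | p1:(4,0)->(5,0) | p2:(4,5)->(5,5) | p3:(5,5)->(5,4)->EXIT
Step 5: p0:escaped | p1:(5,0)->(5,1) | p2:(5,5)->(5,4)->EXIT | p3:escaped
Step 6: p0:escaped | p1:(5,1)->(5,2) | p2:escaped | p3:escaped
Step 7: p0:escaped | p1:(5,2)->(5,3) | p2:escaped | p3:escaped
Step 8: p0:escaped | p1:(5,3)->(5,4)->EXIT | p2:escaped | p3:escaped
Exit steps: [3, 8, 5, 4]
First to escape: p0 at step 3

Answer: 0 3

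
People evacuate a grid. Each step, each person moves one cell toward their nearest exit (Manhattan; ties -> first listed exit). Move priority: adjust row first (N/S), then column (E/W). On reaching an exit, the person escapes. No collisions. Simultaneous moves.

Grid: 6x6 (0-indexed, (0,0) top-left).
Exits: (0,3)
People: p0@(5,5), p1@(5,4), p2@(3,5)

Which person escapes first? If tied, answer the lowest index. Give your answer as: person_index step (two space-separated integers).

Step 1: p0:(5,5)->(4,5) | p1:(5,4)->(4,4) | p2:(3,5)->(2,5)
Step 2: p0:(4,5)->(3,5) | p1:(4,4)->(3,4) | p2:(2,5)->(1,5)
Step 3: p0:(3,5)->(2,5) | p1:(3,4)->(2,4) | p2:(1,5)->(0,5)
Step 4: p0:(2,5)->(1,5) | p1:(2,4)->(1,4) | p2:(0,5)->(0,4)
Step 5: p0:(1,5)->(0,5) | p1:(1,4)->(0,4) | p2:(0,4)->(0,3)->EXIT
Step 6: p0:(0,5)->(0,4) | p1:(0,4)->(0,3)->EXIT | p2:escaped
Step 7: p0:(0,4)->(0,3)->EXIT | p1:escaped | p2:escaped
Exit steps: [7, 6, 5]
First to escape: p2 at step 5

Answer: 2 5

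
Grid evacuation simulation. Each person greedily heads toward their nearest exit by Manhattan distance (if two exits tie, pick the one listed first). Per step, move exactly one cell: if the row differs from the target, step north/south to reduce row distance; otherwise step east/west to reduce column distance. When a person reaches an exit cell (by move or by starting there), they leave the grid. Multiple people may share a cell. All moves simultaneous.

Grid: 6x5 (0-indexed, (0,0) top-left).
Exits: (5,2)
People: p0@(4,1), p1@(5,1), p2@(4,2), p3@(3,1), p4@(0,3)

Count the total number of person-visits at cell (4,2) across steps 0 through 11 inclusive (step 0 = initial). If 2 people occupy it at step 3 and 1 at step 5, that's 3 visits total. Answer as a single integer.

Answer: 1

Derivation:
Step 0: p0@(4,1) p1@(5,1) p2@(4,2) p3@(3,1) p4@(0,3) -> at (4,2): 1 [p2], cum=1
Step 1: p0@(5,1) p1@ESC p2@ESC p3@(4,1) p4@(1,3) -> at (4,2): 0 [-], cum=1
Step 2: p0@ESC p1@ESC p2@ESC p3@(5,1) p4@(2,3) -> at (4,2): 0 [-], cum=1
Step 3: p0@ESC p1@ESC p2@ESC p3@ESC p4@(3,3) -> at (4,2): 0 [-], cum=1
Step 4: p0@ESC p1@ESC p2@ESC p3@ESC p4@(4,3) -> at (4,2): 0 [-], cum=1
Step 5: p0@ESC p1@ESC p2@ESC p3@ESC p4@(5,3) -> at (4,2): 0 [-], cum=1
Step 6: p0@ESC p1@ESC p2@ESC p3@ESC p4@ESC -> at (4,2): 0 [-], cum=1
Total visits = 1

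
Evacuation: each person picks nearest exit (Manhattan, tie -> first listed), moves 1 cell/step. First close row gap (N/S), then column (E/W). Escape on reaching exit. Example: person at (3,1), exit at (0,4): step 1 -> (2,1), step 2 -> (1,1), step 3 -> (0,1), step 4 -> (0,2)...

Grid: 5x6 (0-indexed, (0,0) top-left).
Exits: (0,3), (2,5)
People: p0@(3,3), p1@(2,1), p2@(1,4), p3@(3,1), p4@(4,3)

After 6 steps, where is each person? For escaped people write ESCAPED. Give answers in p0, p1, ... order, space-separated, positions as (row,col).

Step 1: p0:(3,3)->(2,3) | p1:(2,1)->(1,1) | p2:(1,4)->(0,4) | p3:(3,1)->(2,1) | p4:(4,3)->(3,3)
Step 2: p0:(2,3)->(1,3) | p1:(1,1)->(0,1) | p2:(0,4)->(0,3)->EXIT | p3:(2,1)->(1,1) | p4:(3,3)->(2,3)
Step 3: p0:(1,3)->(0,3)->EXIT | p1:(0,1)->(0,2) | p2:escaped | p3:(1,1)->(0,1) | p4:(2,3)->(1,3)
Step 4: p0:escaped | p1:(0,2)->(0,3)->EXIT | p2:escaped | p3:(0,1)->(0,2) | p4:(1,3)->(0,3)->EXIT
Step 5: p0:escaped | p1:escaped | p2:escaped | p3:(0,2)->(0,3)->EXIT | p4:escaped

ESCAPED ESCAPED ESCAPED ESCAPED ESCAPED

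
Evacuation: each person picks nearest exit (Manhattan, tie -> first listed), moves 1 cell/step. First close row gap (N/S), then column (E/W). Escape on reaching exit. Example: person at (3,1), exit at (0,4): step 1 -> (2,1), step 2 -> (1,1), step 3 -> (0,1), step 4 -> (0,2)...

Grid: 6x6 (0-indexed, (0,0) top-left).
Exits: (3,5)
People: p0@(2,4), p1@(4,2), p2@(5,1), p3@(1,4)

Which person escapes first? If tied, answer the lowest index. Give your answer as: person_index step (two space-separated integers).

Answer: 0 2

Derivation:
Step 1: p0:(2,4)->(3,4) | p1:(4,2)->(3,2) | p2:(5,1)->(4,1) | p3:(1,4)->(2,4)
Step 2: p0:(3,4)->(3,5)->EXIT | p1:(3,2)->(3,3) | p2:(4,1)->(3,1) | p3:(2,4)->(3,4)
Step 3: p0:escaped | p1:(3,3)->(3,4) | p2:(3,1)->(3,2) | p3:(3,4)->(3,5)->EXIT
Step 4: p0:escaped | p1:(3,4)->(3,5)->EXIT | p2:(3,2)->(3,3) | p3:escaped
Step 5: p0:escaped | p1:escaped | p2:(3,3)->(3,4) | p3:escaped
Step 6: p0:escaped | p1:escaped | p2:(3,4)->(3,5)->EXIT | p3:escaped
Exit steps: [2, 4, 6, 3]
First to escape: p0 at step 2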